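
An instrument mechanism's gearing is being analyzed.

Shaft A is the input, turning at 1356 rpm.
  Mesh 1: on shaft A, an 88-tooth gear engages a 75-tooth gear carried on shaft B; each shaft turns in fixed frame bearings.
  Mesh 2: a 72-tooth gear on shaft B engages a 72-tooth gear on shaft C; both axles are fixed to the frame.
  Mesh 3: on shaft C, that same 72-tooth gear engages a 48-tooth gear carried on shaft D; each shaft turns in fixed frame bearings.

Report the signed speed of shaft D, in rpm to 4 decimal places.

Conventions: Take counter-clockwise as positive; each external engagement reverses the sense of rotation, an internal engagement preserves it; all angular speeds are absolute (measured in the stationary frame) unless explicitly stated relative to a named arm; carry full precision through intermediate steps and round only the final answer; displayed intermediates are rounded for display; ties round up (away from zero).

3-mesh fixed-axis compound train (all bearings frame-fixed)
mesh 1 [88T→75T]: ω = 1356.0000×88/75 = 1591.0400 rpm, sense flips to −
mesh 2 [72T→72T]: ω = 1591.0400×72/72 = 1591.0400 rpm, sense flips to +
mesh 3 [72T→48T]: ω = 1591.0400×72/48 = 2386.5600 rpm, sense flips to −
signed output speed = -2386.5600 rpm

-2386.5600 rpm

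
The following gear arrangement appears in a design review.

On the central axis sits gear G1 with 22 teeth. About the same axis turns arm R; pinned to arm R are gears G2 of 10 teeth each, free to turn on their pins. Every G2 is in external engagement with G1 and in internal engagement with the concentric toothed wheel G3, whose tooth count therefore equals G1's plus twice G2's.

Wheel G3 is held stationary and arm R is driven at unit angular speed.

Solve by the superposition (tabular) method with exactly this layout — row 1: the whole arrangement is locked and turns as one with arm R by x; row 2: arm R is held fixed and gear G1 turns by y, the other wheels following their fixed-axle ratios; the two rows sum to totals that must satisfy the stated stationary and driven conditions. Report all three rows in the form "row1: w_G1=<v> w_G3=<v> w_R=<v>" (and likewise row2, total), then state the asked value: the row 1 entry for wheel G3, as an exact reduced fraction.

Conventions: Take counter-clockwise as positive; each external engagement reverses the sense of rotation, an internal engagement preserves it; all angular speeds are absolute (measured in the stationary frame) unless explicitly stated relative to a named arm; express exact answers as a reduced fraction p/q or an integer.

topology: planetary set — G1 22T / G2 10T / G3 42T, arm = carrier (Willis)
row 1: whole set turns with the arm by x
row 2 (arm held, sun turns y): ω_ring = −(22/42)·y, ω_arm = 0
boundary: total ω_ring = x − (22/42)·y = 0 and total ω_arm = x = 1  ⇒  y = 21/11, x = 1
row 2 ring = −(22/42)·21/11 = -1
totals (row 1 + row 2): sun 1 + 21/11 = 32/11, ring 1 + (-1) = 0, arm 1 + 0 = 1
asked cell (row1, ring) = 1

row1: w_G1=1 w_G3=1 w_R=1
row2: w_G1=21/11 w_G3=-1 w_R=0
total: w_G1=32/11 w_G3=0 w_R=1
asked value: 1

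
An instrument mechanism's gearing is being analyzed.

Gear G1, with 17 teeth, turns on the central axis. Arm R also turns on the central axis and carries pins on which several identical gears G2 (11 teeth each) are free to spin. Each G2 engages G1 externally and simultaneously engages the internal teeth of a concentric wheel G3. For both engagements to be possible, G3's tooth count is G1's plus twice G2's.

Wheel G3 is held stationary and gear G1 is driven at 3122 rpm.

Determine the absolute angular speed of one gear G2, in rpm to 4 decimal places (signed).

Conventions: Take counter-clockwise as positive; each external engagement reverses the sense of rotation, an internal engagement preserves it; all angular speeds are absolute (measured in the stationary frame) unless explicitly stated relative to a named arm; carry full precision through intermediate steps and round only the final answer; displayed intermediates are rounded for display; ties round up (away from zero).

recognized (axles ride arm R): planetary set, 17/11/39 teeth
normalise by the input: solve with ω_sun = 1, then scale by 3122 rpm
ring teeth: 17 + 2·11 = 39
17(ω_sun−ω_arm) = −39(ω_ring−ω_arm),  ω_ring = 0, ω_sun = 1
17(1−ω_arm) = −39(0−ω_arm)  ⇒  56·ω_arm = 17  ⇒  ω_arm = 17/56
sun–planet mesh: 17·(1−17/56) = −11·(ω_p−ω_arm)  ⇒  ω_p−ω_arm = -663/616
ω_p = 17/56 − 663/616 = -17/22
scale: ω_p = -17/22 × 3122 rpm = -2412.4545 rpm

-2412.4545 rpm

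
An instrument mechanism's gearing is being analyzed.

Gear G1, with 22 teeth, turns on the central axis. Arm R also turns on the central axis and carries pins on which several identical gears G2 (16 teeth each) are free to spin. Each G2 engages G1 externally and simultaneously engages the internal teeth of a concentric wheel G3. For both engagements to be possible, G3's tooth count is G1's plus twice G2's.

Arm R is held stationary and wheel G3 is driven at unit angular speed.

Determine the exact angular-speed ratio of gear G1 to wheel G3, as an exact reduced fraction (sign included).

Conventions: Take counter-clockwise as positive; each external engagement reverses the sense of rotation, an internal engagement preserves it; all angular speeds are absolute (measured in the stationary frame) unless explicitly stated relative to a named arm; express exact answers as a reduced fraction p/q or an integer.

recognized (axles ride arm R): planetary set, 22/16/54 teeth
ring teeth: 22 + 2·16 = 54
22(ω_sun−ω_arm) = −54(ω_ring−ω_arm),  ω_arm = 0, ω_ring = 1
ω_sun = 0 − (54/22)(1−0) = -27/11
ω_out/ω_in = -27/11

-27/11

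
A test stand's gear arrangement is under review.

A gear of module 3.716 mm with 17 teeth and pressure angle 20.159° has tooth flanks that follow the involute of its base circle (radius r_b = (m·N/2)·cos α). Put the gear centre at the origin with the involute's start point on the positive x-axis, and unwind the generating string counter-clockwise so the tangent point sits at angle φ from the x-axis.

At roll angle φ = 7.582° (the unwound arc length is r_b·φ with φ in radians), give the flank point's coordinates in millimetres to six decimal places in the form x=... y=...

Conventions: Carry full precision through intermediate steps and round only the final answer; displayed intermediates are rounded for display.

x=29.909519 y=0.022863

class = single-mesh tooth geometry [base-circle involute, m = 3.716, 17T]
pitch radius r_p = m·N/2 = 3.716·17/2 = 31.586000
base radius r_b = r_p·cos α = 31.586000·cos 20.159° = 29.651038
roll angle φ = 7.582° = 0.13233086 rad
x = r_b·(cos φ + φ·sin φ) = 29.909519
y = r_b·(sin φ − φ·cos φ) = 0.022863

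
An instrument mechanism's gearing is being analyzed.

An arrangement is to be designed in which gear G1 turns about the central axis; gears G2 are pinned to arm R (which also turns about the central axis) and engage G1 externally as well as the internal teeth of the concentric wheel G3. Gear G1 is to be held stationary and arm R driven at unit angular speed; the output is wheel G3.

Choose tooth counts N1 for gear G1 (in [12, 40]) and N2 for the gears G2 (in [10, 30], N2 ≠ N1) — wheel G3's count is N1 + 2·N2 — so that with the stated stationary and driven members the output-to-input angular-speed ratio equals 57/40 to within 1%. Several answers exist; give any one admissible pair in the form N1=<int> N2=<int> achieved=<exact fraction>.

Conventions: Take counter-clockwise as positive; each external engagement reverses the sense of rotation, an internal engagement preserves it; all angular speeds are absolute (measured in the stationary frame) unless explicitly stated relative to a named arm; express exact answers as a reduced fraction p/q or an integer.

N1=34 N2=23 achieved=57/40

class = planetary set [ratio 57/40 wanted; Willis about the carrier]
Willis with ω_sun = 0: ω_ring/ω_arm = (N1+N3)/N3; set equal to 57/40  ⇒  N3/N1 = 1/(57/40 − 1) = 40/17
N3 = N1 + 2·N2  ⇒  N2/N1 = (N3/N1 − 1)/2 = (40/17 − 1)/2 = 23/34
smallest multiple with N1 ≥ 12 and N2 ≥ 10: k = 1  ⇒  N1 = 1·34 = 34, N2 = 1·23 = 23 (N1 ≤ 40, N2 ≤ 30, N2 ≠ N1 ✓), N3 = 34 + 2·23 = 80
check: (N1+N3)/N3 with N1 = 34, N3 = 80 gives 57/40; |achieved − target| = 0 ≤ 57/4000 ✓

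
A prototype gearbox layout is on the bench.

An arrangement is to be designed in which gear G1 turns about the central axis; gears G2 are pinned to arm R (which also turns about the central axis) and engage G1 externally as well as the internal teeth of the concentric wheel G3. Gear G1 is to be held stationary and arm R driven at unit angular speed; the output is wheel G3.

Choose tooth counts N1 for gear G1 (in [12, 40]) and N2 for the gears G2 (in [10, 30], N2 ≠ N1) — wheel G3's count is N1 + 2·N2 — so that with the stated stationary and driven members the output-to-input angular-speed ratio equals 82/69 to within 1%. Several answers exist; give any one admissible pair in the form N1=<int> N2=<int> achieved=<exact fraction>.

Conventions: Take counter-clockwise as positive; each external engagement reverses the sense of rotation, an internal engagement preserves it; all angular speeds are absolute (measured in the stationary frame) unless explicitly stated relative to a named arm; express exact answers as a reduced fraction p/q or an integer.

N1=13 N2=28 achieved=82/69

topology: planetary set — design target 82/69, arm = carrier (Willis)
Willis with ω_sun = 0: ω_ring/ω_arm = (N1+N3)/N3; set equal to 82/69  ⇒  N3/N1 = 1/(82/69 − 1) = 69/13
N3 = N1 + 2·N2  ⇒  N2/N1 = (N3/N1 − 1)/2 = (69/13 − 1)/2 = 28/13
smallest multiple with N1 ≥ 12 and N2 ≥ 10: k = 1  ⇒  N1 = 1·13 = 13, N2 = 1·28 = 28 (N1 ≤ 40, N2 ≤ 30, N2 ≠ N1 ✓), N3 = 13 + 2·28 = 69
check: (N1+N3)/N3 with N1 = 13, N3 = 69 gives 82/69; |achieved − target| = 0 ≤ 41/3450 ✓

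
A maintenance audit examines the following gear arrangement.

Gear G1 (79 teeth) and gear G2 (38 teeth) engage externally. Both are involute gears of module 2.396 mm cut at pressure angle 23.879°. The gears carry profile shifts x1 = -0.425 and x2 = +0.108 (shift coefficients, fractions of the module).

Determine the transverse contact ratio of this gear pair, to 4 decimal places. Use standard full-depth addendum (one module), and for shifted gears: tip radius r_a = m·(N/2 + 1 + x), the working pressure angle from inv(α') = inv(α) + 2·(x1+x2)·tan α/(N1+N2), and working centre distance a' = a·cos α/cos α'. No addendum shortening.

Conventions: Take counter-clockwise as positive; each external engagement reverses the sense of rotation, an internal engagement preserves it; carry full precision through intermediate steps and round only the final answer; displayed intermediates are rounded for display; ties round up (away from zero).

class = single-mesh tooth geometry [involute pair 79T × 38T, m = 2.396]
base radii: r_b1 = 86.540871, r_b2 = 41.627254
tip radii: r_a1 = 96.019700, r_a2 = 48.178768
inv(α') = inv(23.879°) + 2·(-0.425+0.108)·tan α/(79+38) = 0.02353450  ⇒  α' = 23.15322°
a' = a·cos α / cos α' = 140.1660·cos 23.879°/cos 23.15322° = 139.395498
action lengths: √(r_a1²−r_b1²) = 41.598804, √(r_a2²−r_b2²) = 24.256244
base pitch p_b = π·m·cos α = 6.882941
CR = (41.598804 + 24.256244 − 139.395498·sin 23.15322°)/6.882941 = 1.604831
contact ratio ≈ 1.6048

1.6048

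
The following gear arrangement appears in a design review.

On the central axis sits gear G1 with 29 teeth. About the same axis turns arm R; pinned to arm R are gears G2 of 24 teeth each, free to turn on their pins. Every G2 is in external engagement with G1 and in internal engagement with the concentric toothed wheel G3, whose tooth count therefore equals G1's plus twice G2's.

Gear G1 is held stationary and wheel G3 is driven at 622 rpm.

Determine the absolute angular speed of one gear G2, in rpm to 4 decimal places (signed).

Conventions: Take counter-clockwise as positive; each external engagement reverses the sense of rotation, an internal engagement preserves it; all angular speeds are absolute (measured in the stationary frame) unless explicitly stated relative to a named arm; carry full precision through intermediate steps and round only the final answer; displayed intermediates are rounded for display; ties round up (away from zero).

planetary set (29T centre, 24T on arm, 77T internal) — Willis relation
normalise by the input: solve with ω_ring = 1, then scale by 622 rpm
ring teeth: 29 + 2·24 = 77
29(ω_sun−ω_arm) = −77(ω_ring−ω_arm),  ω_sun = 0, ω_ring = 1
29(0−ω_arm) = −77(1−ω_arm)  ⇒  106·ω_arm = 77  ⇒  ω_arm = 77/106
sun–planet mesh: 29·(0−77/106) = −24·(ω_p−ω_arm)  ⇒  ω_p−ω_arm = 2233/2544
ω_p = 77/106 + 2233/2544 = 77/48
scale: ω_p = 77/48 × 622 rpm = +997.7917 rpm

+997.7917 rpm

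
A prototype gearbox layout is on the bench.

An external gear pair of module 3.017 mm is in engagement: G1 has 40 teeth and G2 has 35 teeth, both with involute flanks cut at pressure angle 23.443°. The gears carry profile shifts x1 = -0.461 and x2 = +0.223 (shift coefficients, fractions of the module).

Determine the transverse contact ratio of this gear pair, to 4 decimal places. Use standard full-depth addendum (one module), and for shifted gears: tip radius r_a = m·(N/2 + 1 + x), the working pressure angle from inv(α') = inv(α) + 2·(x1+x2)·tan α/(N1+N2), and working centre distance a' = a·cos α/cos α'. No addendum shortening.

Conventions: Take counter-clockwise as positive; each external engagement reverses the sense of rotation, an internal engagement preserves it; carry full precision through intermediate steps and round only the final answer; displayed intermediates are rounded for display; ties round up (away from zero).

1.5824

recognized (one external pair, fixed centres): single-mesh tooth geometry, m = 3.017, N1 = 40, N2 = 35
base radii: r_b1 = 55.359314, r_b2 = 48.439400
tip radii: r_a1 = 61.966163, r_a2 = 56.487291
inv(α') = inv(23.443°) + 2·(-0.461+0.223)·tan α/(40+35) = 0.02172032  ⇒  α' = 22.56851°
a' = a·cos α / cos α' = 113.1375·cos 23.443°/cos 22.56851° = 112.406669
action lengths: √(r_a1²−r_b1²) = 27.841547, √(r_a2²−r_b2²) = 29.059226
base pitch p_b = π·m·cos α = 8.695821
CR = (27.841547 + 29.059226 − 112.406669·sin 22.56851°)/8.695821 = 1.582422
contact ratio ≈ 1.5824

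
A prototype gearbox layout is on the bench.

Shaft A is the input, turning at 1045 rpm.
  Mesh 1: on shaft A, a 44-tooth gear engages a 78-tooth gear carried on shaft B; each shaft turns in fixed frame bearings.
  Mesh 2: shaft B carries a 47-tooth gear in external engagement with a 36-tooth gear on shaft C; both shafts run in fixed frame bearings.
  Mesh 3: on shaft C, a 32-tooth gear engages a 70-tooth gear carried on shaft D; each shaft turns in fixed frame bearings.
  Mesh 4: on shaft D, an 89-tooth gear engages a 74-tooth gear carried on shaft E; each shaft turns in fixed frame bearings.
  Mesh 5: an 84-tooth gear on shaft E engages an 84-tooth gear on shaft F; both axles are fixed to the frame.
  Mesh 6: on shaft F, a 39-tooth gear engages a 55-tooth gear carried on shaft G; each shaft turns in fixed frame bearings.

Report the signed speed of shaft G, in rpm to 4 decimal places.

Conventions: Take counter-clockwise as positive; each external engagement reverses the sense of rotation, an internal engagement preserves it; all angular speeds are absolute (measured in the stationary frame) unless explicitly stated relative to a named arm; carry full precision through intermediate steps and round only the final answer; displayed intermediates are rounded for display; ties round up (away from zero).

class = fixed-axis compound train [6 meshes; 6 ratios multiply, 6 sense flips]
mesh 1 [44T→78T]: ω = 1045.0000×44/78 = 589.4872 rpm, sense flips to −
mesh 2 [47T→36T]: ω = 589.4872×47/36 = 769.6083 rpm, sense flips to +
mesh 3 [32T→70T]: ω = 769.6083×32/70 = 351.8209 rpm, sense flips to −
mesh 4 [89T→74T]: ω = 351.8209×89/74 = 423.1360 rpm, sense flips to +
mesh 5 [84T→84T]: ω = 423.1360×84/84 = 423.1360 rpm, sense flips to −
mesh 6 [39T→55T]: ω = 423.1360×39/55 = 300.0419 rpm, sense flips to +
signed output speed = +300.0419 rpm

+300.0419 rpm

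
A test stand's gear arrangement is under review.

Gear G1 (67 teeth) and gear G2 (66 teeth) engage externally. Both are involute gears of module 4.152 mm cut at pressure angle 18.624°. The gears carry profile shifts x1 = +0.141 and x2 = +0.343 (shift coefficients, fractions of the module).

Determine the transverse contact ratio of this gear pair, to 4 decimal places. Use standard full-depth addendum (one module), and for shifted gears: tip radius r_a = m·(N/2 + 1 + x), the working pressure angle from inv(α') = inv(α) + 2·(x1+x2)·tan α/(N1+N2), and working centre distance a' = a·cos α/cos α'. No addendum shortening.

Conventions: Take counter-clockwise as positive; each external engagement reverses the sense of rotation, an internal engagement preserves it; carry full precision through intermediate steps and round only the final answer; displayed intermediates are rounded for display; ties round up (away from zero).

1.8118

class = single-mesh tooth geometry [involute pair 67T × 66T, m = 4.152]
base radii: r_b1 = 131.808409, r_b2 = 129.841119
tip radii: r_a1 = 143.829432, r_a2 = 142.592136
inv(α') = inv(18.624°) + 2·(+0.141+0.343)·tan α/(67+66) = 0.01440623  ⇒  α' = 19.78198°
a' = a·cos α / cos α' = 276.1080·cos 18.624°/cos 19.78198° = 278.058515
action lengths: √(r_a1²−r_b1²) = 57.562565, √(r_a2²−r_b2²) = 58.938961
base pitch p_b = π·m·cos α = 12.360846
CR = (57.562565 + 58.938961 − 278.058515·sin 19.78198°)/12.360846 = 1.811759
contact ratio ≈ 1.8118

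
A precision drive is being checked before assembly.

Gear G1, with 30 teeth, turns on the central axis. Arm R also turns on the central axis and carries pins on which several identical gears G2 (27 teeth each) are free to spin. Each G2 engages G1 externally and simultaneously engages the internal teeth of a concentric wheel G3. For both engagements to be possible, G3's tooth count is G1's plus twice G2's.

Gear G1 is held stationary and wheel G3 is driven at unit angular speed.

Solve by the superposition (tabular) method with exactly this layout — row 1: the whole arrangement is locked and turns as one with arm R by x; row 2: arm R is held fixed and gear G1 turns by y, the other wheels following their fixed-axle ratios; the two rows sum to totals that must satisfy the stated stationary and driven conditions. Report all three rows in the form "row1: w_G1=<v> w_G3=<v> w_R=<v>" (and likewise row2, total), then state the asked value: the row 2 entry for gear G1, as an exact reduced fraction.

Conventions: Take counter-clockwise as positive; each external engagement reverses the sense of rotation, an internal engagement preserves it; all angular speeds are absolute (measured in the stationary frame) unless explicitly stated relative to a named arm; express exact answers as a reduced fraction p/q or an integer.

row1: w_G1=14/19 w_G3=14/19 w_R=14/19
row2: w_G1=-14/19 w_G3=5/19 w_R=0
total: w_G1=0 w_G3=1 w_R=14/19
asked value: -14/19

class = planetary set [G3 = 30+2·27 = 84; Willis about the carrier]
superposition row 1 [locked train]: every member turns x
row 2 (arm held, sun turns y): ω_ring = −(30/84)·y, ω_arm = 0
boundary: total ω_sun = x + y = 0 and total ω_ring = x − (30/84)·y = 1  ⇒  y = -14/19, x = 14/19
row 2 ring = −(30/84)·(-14/19) = 5/19
totals (row 1 + row 2): sun 14/19 + (-14/19) = 0, ring 14/19 + 5/19 = 1, arm 14/19 + 0 = 14/19
asked cell (row2, sun) = -14/19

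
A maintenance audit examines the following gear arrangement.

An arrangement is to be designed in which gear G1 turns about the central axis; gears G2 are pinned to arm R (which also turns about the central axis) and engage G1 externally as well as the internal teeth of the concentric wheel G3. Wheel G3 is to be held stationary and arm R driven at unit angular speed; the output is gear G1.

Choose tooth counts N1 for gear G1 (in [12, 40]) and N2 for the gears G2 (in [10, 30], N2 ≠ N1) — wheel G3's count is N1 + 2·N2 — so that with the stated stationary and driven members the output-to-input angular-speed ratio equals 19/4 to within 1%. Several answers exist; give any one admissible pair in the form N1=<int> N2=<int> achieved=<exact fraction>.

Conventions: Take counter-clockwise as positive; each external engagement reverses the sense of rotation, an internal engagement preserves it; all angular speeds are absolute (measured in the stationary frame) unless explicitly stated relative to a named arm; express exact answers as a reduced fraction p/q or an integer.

planetary set to be sized for 19/4 (Willis relation)
Willis with ω_ring = 0: ω_sun/ω_arm = (N1+N3)/N1; set equal to 19/4  ⇒  N3/N1 = 19/4 − 1 = 15/4
N3 = N1 + 2·N2  ⇒  N2/N1 = (N3/N1 − 1)/2 = (15/4 − 1)/2 = 11/8
smallest multiple with N1 ≥ 12 and N2 ≥ 10: k = 2  ⇒  N1 = 2·8 = 16, N2 = 2·11 = 22 (N1 ≤ 40, N2 ≤ 30, N2 ≠ N1 ✓), N3 = 16 + 2·22 = 60
check: (N1+N3)/N1 with N1 = 16, N3 = 60 gives 19/4; |achieved − target| = 0 ≤ 19/400 ✓

N1=16 N2=22 achieved=19/4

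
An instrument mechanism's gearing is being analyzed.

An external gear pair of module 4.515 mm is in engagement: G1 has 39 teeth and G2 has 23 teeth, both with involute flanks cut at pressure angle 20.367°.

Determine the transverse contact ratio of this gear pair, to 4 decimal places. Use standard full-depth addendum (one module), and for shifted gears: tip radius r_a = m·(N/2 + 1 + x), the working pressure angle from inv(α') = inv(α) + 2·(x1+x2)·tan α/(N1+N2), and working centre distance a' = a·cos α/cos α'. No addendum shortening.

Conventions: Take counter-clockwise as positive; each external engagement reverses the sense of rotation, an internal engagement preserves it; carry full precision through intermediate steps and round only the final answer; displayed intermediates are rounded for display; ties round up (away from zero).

class = single-mesh tooth geometry [involute pair 39T × 23T, m = 4.515]
base radii: r_b1 = 82.538312, r_b2 = 48.676440
tip radii: r_a1 = 92.557500, r_a2 = 56.437500
no profile shift: α' = α, a' = a
action lengths: √(r_a1²−r_b1²) = 41.884579, √(r_a2²−r_b2²) = 28.562135
base pitch p_b = π·m·cos α = 13.297526
CR = (41.884579 + 28.562135 − 139.965000·sin 20.36700°)/13.297526 = 1.634469
contact ratio ≈ 1.6345

1.6345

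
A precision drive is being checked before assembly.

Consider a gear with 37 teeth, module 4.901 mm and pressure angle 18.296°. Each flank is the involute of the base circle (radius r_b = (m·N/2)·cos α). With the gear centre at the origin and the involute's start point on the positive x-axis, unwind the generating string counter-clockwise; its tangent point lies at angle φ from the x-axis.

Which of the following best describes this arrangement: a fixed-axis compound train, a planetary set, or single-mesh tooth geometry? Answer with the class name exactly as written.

topology: single-mesh involute geometry — m = 4.901, N = 37
classification: single-mesh tooth geometry

single-mesh tooth geometry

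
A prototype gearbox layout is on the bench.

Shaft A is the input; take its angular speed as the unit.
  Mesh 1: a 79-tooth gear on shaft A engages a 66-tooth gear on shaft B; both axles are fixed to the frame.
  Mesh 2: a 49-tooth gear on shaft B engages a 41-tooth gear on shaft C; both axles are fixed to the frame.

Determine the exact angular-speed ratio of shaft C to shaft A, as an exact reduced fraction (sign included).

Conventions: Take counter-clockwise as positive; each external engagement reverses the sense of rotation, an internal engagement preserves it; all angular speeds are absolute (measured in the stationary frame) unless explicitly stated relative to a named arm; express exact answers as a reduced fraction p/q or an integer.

class = fixed-axis compound train [2 meshes; 2 ratios multiply, 2 sense flips]
mesh 1 [79T→66T]: running ratio 79/66, sense −
mesh 2 [49T→41T]: running ratio 3871/2706, sense +
ω_out/ω_in = 3871/2706

3871/2706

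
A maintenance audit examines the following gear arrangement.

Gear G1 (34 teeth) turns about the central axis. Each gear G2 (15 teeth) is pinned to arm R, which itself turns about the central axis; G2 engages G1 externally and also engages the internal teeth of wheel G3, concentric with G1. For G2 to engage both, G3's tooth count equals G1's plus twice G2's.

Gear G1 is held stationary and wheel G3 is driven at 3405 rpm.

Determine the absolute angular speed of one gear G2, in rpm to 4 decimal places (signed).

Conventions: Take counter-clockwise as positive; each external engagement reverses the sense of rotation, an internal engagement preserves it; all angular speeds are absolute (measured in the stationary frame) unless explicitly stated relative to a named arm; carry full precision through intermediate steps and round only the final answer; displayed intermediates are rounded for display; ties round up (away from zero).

+7264.0000 rpm

planetary set (34T centre, 15T on arm, 64T internal) — Willis relation
normalise by the input: solve with ω_ring = 1, then scale by 3405 rpm
ring teeth: 34 + 2·15 = 64
34(ω_sun−ω_arm) = −64(ω_ring−ω_arm),  ω_sun = 0, ω_ring = 1
34(0−ω_arm) = −64(1−ω_arm)  ⇒  98·ω_arm = 64  ⇒  ω_arm = 32/49
sun–planet mesh: 34·(0−32/49) = −15·(ω_p−ω_arm)  ⇒  ω_p−ω_arm = 1088/735
ω_p = 32/49 + 1088/735 = 32/15
scale: ω_p = 32/15 × 3405 rpm = +7264.0000 rpm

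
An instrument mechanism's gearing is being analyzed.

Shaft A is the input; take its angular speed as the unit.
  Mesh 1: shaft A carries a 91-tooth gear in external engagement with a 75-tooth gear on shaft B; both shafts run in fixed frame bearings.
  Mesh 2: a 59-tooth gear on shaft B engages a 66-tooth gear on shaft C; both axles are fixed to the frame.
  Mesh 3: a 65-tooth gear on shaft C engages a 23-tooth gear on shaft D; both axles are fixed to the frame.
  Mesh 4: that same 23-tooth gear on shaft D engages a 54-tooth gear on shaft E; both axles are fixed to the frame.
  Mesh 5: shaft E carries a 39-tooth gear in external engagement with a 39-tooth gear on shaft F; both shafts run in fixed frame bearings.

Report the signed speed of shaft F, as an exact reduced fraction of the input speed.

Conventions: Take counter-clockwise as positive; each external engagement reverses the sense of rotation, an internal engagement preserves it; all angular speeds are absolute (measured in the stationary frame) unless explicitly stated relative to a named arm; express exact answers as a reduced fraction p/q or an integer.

5-mesh fixed-axis compound train (all bearings frame-fixed)
mesh 1 [91T→75T]: |ω|/ω_in = 1×91/75 = 91/75, sense flips to −
mesh 2 [59T→66T]: |ω|/ω_in = (91/75)×59/66 = 5369/4950, sense flips to +
mesh 3 [65T→23T]: |ω|/ω_in = (5369/4950)×65/23 = 69797/22770, sense flips to −
mesh 4 [23T→54T]: |ω|/ω_in = (69797/22770)×23/54 = 69797/53460, sense flips to +
mesh 5 [39T→39T]: |ω|/ω_in = (69797/53460)×39/39 = 69797/53460, sense flips to −
signed output speed (× input speed) = -69797/53460

-69797/53460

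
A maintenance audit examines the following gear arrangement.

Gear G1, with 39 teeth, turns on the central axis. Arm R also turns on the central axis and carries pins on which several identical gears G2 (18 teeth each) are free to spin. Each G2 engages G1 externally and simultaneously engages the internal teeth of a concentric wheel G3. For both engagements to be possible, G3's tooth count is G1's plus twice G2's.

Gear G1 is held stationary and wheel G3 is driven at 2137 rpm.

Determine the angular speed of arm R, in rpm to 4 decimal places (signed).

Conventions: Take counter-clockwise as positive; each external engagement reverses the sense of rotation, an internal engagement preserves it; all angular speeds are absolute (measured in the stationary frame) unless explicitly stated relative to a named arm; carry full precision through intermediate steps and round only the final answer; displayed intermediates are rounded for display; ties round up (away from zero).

+1405.9211 rpm

recognized (axles ride arm R): planetary set, 39/18/75 teeth
normalise by the input: solve with ω_ring = 1, then scale by 2137 rpm
ring teeth: 39 + 2·18 = 75
39(ω_sun−ω_arm) = −75(ω_ring−ω_arm),  ω_sun = 0, ω_ring = 1
39(0−ω_arm) = −75(1−ω_arm)  ⇒  114·ω_arm = 75  ⇒  ω_arm = 25/38
scale: ω_arm = 25/38 × 2137 rpm = +1405.9211 rpm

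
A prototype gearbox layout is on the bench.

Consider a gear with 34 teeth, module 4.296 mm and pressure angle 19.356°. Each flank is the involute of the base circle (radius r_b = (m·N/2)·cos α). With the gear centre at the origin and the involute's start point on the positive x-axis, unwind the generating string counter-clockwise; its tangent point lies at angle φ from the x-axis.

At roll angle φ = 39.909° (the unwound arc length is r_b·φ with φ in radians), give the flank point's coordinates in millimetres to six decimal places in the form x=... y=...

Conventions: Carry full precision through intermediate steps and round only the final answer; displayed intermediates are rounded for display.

x=83.645781 y=7.391782

class = single-mesh tooth geometry [base-circle involute, m = 4.296, 34T]
pitch radius r_p = m·N/2 = 4.296·34/2 = 73.032000
base radius r_b = r_p·cos α = 73.032000·cos 19.356° = 68.904046
roll angle φ = 39.909° = 0.69654345 rad
x = r_b·(cos φ + φ·sin φ) = 83.645781
y = r_b·(sin φ − φ·cos φ) = 7.391782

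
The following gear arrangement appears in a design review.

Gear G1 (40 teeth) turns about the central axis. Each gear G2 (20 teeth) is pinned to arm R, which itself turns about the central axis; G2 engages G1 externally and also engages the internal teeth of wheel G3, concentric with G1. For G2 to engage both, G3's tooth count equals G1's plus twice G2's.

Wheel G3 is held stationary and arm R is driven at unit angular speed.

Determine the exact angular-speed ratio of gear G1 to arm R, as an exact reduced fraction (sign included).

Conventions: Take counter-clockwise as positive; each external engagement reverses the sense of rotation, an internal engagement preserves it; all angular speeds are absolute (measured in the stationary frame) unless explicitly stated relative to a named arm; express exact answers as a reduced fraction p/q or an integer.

class = planetary set [G3 = 40+2·20 = 80; Willis about the carrier]
ring teeth: 40 + 2·20 = 80
40(ω_sun−ω_arm) = −80(ω_ring−ω_arm),  ω_ring = 0, ω_arm = 1
ω_sun = 1 − (80/40)(0−1) = 3
ω_out/ω_in = 3

3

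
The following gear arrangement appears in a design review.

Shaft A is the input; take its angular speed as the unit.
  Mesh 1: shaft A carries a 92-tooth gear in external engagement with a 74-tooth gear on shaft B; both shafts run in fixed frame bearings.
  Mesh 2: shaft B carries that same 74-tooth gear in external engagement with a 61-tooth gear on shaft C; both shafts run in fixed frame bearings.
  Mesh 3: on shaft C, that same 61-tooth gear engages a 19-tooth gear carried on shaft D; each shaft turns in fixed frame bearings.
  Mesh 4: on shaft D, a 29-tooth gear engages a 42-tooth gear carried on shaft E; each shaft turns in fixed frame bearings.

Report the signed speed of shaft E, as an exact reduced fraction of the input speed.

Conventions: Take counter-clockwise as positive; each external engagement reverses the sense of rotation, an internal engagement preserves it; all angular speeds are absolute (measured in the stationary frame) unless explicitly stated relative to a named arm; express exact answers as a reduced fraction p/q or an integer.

1334/399

4-mesh fixed-axis compound train (all bearings frame-fixed)
mesh 1 [92T→74T]: |ω|/ω_in = 1×92/74 = 46/37, sense flips to −
mesh 2 [74T→61T]: |ω|/ω_in = (46/37)×74/61 = 92/61, sense flips to +
mesh 3 [61T→19T]: |ω|/ω_in = (92/61)×61/19 = 92/19, sense flips to −
mesh 4 [29T→42T]: |ω|/ω_in = (92/19)×29/42 = 1334/399, sense flips to +
signed output speed (× input speed) = 1334/399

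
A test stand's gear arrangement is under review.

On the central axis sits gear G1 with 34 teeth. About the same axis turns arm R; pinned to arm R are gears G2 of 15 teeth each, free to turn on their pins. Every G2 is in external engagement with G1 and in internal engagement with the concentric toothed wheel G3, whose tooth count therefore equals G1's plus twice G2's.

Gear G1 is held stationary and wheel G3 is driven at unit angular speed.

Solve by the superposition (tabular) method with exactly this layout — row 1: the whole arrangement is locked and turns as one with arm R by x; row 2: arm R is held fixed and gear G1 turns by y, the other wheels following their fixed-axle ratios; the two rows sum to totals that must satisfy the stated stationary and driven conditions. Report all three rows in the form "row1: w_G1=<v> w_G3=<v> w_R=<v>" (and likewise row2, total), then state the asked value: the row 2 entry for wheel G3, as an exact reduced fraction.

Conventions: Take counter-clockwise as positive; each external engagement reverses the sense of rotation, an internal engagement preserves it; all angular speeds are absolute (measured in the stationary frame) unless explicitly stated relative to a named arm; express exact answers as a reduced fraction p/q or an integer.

row1: w_G1=32/49 w_G3=32/49 w_R=32/49
row2: w_G1=-32/49 w_G3=17/49 w_R=0
total: w_G1=0 w_G3=1 w_R=32/49
asked value: 17/49

class = planetary set [G3 = 34+2·15 = 64; Willis about the carrier]
superposition row 1 [locked train]: every member turns x
row 2 — arm fixed, fixed-axis ratios: sun y, ring −(34/64)·y, arm 0
boundary: total ω_sun = x + y = 0 and total ω_ring = x − (34/64)·y = 1  ⇒  y = -32/49, x = 32/49
row 2 ring = −(34/64)·(-32/49) = 17/49
totals (row 1 + row 2): sun 32/49 + (-32/49) = 0, ring 32/49 + 17/49 = 1, arm 32/49 + 0 = 32/49
asked cell (row2, ring) = 17/49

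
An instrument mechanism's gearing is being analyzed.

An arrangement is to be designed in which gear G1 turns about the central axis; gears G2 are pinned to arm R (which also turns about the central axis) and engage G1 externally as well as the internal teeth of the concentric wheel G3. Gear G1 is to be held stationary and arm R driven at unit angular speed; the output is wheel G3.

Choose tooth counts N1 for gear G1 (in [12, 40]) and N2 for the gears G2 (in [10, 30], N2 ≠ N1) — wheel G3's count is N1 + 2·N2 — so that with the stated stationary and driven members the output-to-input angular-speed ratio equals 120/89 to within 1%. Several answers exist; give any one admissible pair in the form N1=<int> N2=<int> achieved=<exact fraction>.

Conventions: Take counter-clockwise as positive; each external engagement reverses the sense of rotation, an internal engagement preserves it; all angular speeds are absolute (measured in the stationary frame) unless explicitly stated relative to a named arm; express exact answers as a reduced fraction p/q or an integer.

topology: planetary set — design target 120/89, arm = carrier (Willis)
Willis with ω_sun = 0: ω_ring/ω_arm = (N1+N3)/N3; set equal to 120/89  ⇒  N3/N1 = 1/(120/89 − 1) = 89/31
N3 = N1 + 2·N2  ⇒  N2/N1 = (N3/N1 − 1)/2 = (89/31 − 1)/2 = 29/31
smallest multiple with N1 ≥ 12 and N2 ≥ 10: k = 1  ⇒  N1 = 1·31 = 31, N2 = 1·29 = 29 (N1 ≤ 40, N2 ≤ 30, N2 ≠ N1 ✓), N3 = 31 + 2·29 = 89
check: (N1+N3)/N3 with N1 = 31, N3 = 89 gives 120/89; |achieved − target| = 0 ≤ 6/445 ✓

N1=31 N2=29 achieved=120/89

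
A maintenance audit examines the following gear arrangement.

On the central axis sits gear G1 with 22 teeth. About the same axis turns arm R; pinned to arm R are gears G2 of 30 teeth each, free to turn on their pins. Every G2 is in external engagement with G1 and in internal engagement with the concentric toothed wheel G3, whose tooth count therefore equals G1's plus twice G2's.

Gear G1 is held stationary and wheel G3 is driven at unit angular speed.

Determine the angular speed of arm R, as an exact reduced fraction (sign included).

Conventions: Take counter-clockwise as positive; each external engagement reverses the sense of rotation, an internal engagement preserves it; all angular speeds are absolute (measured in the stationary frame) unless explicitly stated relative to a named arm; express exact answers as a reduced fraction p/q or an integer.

recognized (axles ride arm R): planetary set, 22/30/82 teeth
ring teeth: 22 + 2·30 = 82
22(ω_sun−ω_arm) = −82(ω_ring−ω_arm),  ω_sun = 0, ω_ring = 1
22(0−ω_arm) = −82(1−ω_arm)  ⇒  104·ω_arm = 82  ⇒  ω_arm = 41/52
exact speed ratio = 41/52

41/52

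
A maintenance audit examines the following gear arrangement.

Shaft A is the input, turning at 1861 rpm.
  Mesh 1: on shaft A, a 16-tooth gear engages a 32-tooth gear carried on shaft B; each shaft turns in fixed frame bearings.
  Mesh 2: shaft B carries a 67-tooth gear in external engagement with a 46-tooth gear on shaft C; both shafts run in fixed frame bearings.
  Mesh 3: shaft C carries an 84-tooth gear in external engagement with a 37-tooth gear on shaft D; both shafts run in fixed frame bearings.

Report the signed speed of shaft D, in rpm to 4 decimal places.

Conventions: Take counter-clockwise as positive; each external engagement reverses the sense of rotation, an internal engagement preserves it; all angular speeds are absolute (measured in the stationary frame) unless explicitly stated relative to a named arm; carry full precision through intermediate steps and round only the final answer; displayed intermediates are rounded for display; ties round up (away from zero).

-3076.8825 rpm

class = fixed-axis compound train [3 meshes; 3 ratios multiply, 3 sense flips]
mesh 1 [16T→32T]: ω = 1861.0000×16/32 = 930.5000 rpm, sense flips to −
mesh 2 [67T→46T]: ω = 930.5000×67/46 = 1355.2935 rpm, sense flips to +
mesh 3 [84T→37T]: ω = 1355.2935×84/37 = 3076.8825 rpm, sense flips to −
signed output speed = -3076.8825 rpm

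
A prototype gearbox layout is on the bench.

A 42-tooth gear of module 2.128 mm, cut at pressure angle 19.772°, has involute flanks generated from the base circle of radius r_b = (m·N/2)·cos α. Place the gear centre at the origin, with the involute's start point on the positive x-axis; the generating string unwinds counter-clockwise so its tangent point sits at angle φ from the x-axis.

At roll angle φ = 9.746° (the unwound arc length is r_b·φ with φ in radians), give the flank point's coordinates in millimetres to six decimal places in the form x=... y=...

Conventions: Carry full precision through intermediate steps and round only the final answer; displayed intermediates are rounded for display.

x=42.657465 y=0.068792

class = single-mesh tooth geometry [base-circle involute, m = 2.128, 42T]
pitch radius r_p = m·N/2 = 2.128·42/2 = 44.688000
base radius r_b = r_p·cos α = 44.688000·cos 19.772° = 42.053472
roll angle φ = 9.746° = 0.17009979 rad
x = r_b·(cos φ + φ·sin φ) = 42.657465
y = r_b·(sin φ − φ·cos φ) = 0.068792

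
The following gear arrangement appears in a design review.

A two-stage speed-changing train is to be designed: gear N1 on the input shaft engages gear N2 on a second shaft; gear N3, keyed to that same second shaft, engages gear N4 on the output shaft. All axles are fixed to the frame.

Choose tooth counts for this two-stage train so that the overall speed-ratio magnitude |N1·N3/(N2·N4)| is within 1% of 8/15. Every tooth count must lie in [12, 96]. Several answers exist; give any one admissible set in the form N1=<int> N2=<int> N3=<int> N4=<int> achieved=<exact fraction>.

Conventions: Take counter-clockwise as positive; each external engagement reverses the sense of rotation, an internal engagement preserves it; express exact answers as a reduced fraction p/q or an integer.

design class (target 8/15): fixed-axis compound train
target = 8/15 in lowest terms: an exact hit needs N1·N3 = k·8 and N2·N4 = k·15 for one integer k, every count in [12, 96]; additionally prefer no 1:1 stage (N1 ≠ N2, N3 ≠ N4)
k = 1…17: no 1:1-free in-range split of k·8 and k·15 into factor pairs; take k = 18
k = 18: N1·N3 = 144 = 12·12, N2·N4 = 270 = 15·18
achieved = 12·12/(15·18) = 8/15; |achieved − target| = 0 ≤ 2/375 ✓

N1=12 N2=15 N3=12 N4=18 achieved=8/15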